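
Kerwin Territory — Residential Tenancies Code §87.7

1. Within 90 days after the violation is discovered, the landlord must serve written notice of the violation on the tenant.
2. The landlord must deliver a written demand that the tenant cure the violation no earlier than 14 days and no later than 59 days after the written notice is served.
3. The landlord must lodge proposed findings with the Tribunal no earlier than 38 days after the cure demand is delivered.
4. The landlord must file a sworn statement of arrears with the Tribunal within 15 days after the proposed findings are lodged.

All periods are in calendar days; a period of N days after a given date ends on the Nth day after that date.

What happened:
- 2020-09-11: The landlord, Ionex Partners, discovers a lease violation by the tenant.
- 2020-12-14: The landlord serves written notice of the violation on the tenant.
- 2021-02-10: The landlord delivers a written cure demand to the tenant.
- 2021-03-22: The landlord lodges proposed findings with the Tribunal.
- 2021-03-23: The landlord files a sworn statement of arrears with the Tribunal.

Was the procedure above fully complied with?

No

Step 1: 90 days after 2020-09-11 (when the violation is discovered) is 2020-12-10; 2020-12-14 misses that deadline by 4 days.
No need to go further; step 1 was not satisfied.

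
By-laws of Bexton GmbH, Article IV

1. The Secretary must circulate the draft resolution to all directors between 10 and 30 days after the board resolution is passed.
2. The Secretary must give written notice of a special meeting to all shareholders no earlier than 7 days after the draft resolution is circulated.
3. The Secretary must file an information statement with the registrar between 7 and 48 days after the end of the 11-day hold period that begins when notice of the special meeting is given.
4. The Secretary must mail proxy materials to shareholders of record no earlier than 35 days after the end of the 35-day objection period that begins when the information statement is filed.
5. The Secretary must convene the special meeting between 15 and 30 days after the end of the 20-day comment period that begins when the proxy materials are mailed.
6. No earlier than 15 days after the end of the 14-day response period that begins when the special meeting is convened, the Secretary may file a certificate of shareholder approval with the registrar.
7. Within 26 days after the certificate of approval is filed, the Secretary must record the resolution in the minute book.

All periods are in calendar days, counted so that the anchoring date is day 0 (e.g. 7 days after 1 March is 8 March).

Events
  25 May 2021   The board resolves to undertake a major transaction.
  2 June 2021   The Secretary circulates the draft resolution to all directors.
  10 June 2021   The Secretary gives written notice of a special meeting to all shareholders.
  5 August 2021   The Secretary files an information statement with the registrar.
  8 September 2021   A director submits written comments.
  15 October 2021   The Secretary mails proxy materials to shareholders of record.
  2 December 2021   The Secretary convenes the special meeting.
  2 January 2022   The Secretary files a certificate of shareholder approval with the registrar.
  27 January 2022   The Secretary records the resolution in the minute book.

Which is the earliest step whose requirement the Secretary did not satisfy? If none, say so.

Step 1

Step 1 — 10 and 30 days from 25 May 2021 (when the board resolution is passed) are 4 June 2021 and 24 June 2021 respectively; done 2 June 2021 — 2 days before the window opened.
The analysis stops there.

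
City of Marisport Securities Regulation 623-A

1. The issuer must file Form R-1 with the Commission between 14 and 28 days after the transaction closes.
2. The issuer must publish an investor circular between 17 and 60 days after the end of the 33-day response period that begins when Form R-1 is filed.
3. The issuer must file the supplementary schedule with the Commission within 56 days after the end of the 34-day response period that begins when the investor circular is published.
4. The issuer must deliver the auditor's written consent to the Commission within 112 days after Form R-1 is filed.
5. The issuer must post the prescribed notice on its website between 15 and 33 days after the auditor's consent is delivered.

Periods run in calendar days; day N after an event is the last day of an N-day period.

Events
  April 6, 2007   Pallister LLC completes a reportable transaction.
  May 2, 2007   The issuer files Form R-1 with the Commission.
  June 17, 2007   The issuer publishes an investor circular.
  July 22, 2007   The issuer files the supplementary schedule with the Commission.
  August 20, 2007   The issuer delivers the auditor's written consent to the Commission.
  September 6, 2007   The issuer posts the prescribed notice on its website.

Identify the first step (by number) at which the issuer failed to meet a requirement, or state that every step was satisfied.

Step 2

Step 1: the window is 14–28 days after April 6, 2007 (when the transaction closes), so April 20, 2007 through May 4, 2007; May 2, 2007 falls inside that range.
Step 2: the window is 17–60 days after June 4, 2007 (end of the 33-day response period, which began when Form R-1 is filed on May 2, 2007), so June 21, 2007 through August 3, 2007; June 17, 2007 is 4 days too early.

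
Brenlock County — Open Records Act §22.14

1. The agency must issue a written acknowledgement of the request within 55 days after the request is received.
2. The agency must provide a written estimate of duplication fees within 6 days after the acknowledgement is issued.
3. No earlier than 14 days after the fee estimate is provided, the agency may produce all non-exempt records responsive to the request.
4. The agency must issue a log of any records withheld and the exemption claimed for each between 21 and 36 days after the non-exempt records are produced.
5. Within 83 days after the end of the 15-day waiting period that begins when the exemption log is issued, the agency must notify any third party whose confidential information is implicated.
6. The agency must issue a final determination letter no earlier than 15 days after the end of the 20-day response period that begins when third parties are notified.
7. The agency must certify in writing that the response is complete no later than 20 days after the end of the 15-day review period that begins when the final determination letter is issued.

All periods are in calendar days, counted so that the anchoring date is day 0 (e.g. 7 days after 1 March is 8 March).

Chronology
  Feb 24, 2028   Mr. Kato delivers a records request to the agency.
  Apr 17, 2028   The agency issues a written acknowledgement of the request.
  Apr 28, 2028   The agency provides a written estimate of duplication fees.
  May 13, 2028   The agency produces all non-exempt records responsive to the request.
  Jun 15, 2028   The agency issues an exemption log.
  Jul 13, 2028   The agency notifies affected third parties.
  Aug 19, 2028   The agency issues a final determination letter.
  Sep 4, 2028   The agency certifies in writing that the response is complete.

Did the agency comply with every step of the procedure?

No

Step 1 — counting 55 days from Feb 24, 2028 (when the request is received) gives a deadline of Apr 19, 2028; done Apr 17, 2028 — timely.
Step 2 — counting 6 days from Apr 17, 2028 (when the acknowledgement is issued) gives a deadline of Apr 23, 2028; Apr 28, 2028 misses that deadline by 5 days.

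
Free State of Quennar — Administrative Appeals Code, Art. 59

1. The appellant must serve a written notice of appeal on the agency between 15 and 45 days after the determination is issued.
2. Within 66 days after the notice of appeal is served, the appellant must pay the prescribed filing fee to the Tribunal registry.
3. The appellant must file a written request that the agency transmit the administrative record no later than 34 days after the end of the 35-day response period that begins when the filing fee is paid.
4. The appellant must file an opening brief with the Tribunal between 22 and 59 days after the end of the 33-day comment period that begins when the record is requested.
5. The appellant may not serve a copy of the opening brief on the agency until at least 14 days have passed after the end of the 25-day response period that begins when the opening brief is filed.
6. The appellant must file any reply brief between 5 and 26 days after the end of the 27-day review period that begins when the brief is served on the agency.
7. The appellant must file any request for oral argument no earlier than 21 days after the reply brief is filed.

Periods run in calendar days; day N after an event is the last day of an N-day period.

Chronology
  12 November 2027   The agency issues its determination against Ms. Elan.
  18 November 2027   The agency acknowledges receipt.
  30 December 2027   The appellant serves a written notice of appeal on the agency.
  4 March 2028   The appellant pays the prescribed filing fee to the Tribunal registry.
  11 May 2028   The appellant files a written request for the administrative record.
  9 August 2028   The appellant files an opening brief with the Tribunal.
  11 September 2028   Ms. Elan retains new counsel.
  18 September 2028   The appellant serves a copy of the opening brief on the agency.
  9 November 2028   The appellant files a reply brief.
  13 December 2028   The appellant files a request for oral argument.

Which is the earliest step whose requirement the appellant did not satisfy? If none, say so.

Step 1: the window is 15–45 days after 12 November 2027 (when the determination is issued), so 27 November 2027 through 27 December 2027; 30 December 2027 is 3 days past the end of the window.
No need to go further; step 1 was not satisfied.

Step 1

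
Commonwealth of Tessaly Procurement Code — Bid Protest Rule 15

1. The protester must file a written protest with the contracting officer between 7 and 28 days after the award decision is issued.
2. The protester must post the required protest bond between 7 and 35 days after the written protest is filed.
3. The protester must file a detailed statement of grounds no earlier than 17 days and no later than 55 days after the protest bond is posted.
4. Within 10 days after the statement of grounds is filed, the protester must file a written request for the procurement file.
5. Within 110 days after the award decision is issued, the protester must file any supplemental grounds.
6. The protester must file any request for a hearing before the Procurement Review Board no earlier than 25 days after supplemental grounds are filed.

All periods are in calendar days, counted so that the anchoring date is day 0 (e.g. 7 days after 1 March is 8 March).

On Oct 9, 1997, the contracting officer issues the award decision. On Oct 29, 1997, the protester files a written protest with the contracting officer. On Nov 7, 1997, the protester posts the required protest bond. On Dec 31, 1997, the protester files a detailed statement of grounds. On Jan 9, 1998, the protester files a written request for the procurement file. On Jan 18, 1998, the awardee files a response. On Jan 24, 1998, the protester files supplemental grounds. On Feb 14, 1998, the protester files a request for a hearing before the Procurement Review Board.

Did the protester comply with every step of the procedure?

Step 1: the window is 7–28 days after Oct 9, 1997 (when the award decision is issued), so Oct 16, 1997 through Nov 6, 1997; done Oct 29, 1997 — within the window.
Step 2: the window is 7–35 days after Oct 29, 1997 (when the written protest is filed), so Nov 5, 1997 through Dec 3, 1997; done Nov 7, 1997 — within the window.
Step 3: the window is 17–55 days after Nov 7, 1997 (when the protest bond is posted), so Nov 24, 1997 through Jan 1, 1998; Dec 31, 1997 falls inside that range.
Step 4: 10 days after Dec 31, 1997 (when the statement of grounds is filed) is Jan 10, 1998; completed Jan 9, 1998, before the deadline.
Step 5: 110 days after Oct 9, 1997 (when the award decision is issued) is Jan 27, 1998; completed Jan 24, 1998, before the deadline.
Step 6: the earliest permitted date is 25 days after Jan 24, 1998 (when supplemental grounds are filed), i.e. Feb 18, 1998; acted on Feb 14, 1998, 4 days prematurely.
No need to go further; step 6 was not satisfied.

No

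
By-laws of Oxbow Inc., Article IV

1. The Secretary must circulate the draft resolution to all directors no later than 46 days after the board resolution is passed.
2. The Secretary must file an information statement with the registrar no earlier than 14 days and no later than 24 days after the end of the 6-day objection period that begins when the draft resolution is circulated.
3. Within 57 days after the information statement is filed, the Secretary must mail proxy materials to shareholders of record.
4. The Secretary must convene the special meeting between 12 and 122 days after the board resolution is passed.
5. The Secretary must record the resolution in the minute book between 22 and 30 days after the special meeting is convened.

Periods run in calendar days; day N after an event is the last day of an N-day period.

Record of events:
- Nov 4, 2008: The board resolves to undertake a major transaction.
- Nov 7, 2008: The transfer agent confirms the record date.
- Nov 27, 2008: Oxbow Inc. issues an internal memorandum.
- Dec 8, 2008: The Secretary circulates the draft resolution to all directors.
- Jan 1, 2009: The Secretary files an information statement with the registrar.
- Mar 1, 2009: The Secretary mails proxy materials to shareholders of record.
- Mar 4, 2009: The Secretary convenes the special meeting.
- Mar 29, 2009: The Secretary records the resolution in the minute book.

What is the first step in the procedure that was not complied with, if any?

Step 1 — counting 46 days from Nov 4, 2008 (when the board resolution is passed) gives a deadline of Dec 20, 2008; done Dec 8, 2008 — timely.
Step 2 — 14 and 24 days from Dec 14, 2008 (end of the 6-day objection period, which began when the draft resolution is circulated on Dec 8, 2008) are Dec 28, 2008 and Jan 7, 2009 respectively; Jan 1, 2009 falls inside that range.
Step 3 — counting 57 days from Jan 1, 2009 (when the information statement is filed) gives a deadline of Feb 27, 2009; Mar 1, 2009 misses that deadline by 2 days.

Step 3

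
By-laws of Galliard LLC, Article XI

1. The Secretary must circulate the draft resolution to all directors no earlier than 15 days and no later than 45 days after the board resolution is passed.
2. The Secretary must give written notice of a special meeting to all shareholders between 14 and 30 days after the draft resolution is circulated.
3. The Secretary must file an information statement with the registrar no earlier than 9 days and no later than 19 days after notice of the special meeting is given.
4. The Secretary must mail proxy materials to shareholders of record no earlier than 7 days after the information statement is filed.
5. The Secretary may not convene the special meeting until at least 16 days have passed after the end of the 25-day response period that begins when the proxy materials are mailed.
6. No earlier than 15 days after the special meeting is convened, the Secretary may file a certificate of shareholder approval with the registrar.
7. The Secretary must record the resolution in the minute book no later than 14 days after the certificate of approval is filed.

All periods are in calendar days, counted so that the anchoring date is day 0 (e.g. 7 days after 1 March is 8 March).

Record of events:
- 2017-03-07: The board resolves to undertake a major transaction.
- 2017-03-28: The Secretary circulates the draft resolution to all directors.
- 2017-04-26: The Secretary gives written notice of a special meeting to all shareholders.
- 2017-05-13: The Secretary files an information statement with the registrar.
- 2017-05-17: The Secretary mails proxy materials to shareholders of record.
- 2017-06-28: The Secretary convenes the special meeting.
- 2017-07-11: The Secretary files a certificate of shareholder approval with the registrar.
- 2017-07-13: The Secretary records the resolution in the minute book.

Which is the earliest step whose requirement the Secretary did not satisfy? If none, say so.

Step 4

Step 1: the window is 15–45 days after 2017-03-07 (when the board resolution is passed), so 2017-03-22 through 2017-04-21; done 2017-03-28 — within the window.
Step 2: the window is 14–30 days after 2017-03-28 (when the draft resolution is circulated), so 2017-04-11 through 2017-04-27; done 2017-04-26, which is between those dates.
Step 3: the window is 9–19 days after 2017-04-26 (when notice of the special meeting is given), so 2017-05-05 through 2017-05-15; done 2017-05-13 — within the window.
Step 4: the earliest permitted date is 7 days after 2017-05-13 (when the information statement is filed), i.e. 2017-05-20; done 2017-05-17 — 3 days too early.
That is the first point of non-compliance.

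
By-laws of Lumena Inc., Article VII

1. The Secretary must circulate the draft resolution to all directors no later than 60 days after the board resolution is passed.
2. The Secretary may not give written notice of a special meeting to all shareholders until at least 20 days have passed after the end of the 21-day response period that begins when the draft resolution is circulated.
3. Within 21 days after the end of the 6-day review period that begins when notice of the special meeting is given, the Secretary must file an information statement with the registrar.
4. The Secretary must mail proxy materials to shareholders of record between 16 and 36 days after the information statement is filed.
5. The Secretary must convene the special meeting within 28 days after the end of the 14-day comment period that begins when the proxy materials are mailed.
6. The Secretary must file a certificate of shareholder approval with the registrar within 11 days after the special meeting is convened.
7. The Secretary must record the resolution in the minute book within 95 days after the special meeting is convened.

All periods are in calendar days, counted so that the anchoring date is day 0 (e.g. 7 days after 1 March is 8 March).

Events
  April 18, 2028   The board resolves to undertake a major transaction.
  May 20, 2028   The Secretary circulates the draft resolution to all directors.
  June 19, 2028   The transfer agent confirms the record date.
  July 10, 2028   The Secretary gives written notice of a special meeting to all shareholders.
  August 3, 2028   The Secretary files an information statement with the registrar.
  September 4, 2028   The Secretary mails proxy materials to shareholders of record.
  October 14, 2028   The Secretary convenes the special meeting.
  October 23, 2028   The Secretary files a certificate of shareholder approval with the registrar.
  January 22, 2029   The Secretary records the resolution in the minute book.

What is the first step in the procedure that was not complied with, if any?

Step 1 — counting 60 days from April 18, 2028 (when the board resolution is passed) gives a deadline of June 17, 2028; completed May 20, 2028, before the deadline.
Step 2 — must wait 20 days from June 10, 2028 (end of the 21-day response period, which began when the draft resolution is circulated on May 20, 2028), so not before June 30, 2028; done July 10, 2028, after the minimum wait.
Step 3 — counting 21 days from July 16, 2028 (end of the 6-day review period, which began when notice of the special meeting is given on July 10, 2028) gives a deadline of August 6, 2028; done August 3, 2028 — timely.
Step 4 — 16 and 36 days from August 3, 2028 (when the information statement is filed) are August 19, 2028 and September 8, 2028 respectively; done September 4, 2028 — within the window.
Step 5 — counting 28 days from September 18, 2028 (end of the 14-day comment period, which began when the proxy materials are mailed on September 4, 2028) gives a deadline of October 16, 2028; October 14, 2028 is within that limit.
Step 6 — counting 11 days from October 14, 2028 (when the special meeting is convened) gives a deadline of October 25, 2028; done October 23, 2028 — timely.
Step 7 — counting 95 days from October 14, 2028 (when the special meeting is convened) gives a deadline of January 17, 2029; January 22, 2029 misses that deadline by 5 days.

Step 7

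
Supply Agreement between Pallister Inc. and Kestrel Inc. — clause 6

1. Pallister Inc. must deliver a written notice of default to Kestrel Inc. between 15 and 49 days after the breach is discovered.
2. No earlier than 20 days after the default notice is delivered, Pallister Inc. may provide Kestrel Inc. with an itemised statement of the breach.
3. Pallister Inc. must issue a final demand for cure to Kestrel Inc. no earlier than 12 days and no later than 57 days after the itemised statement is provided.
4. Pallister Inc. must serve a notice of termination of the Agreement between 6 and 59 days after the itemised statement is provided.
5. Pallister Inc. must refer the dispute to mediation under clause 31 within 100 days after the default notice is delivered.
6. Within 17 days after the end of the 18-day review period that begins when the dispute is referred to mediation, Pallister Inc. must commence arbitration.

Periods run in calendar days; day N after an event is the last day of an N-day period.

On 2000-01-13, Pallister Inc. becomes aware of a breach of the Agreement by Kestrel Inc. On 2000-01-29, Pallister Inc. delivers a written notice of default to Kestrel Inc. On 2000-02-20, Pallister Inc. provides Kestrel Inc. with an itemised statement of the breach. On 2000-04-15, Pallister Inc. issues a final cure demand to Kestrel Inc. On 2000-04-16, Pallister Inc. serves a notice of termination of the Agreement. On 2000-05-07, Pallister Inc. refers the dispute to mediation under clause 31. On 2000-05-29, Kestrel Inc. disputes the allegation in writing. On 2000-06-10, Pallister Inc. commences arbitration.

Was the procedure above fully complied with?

(1) the permitted window runs from 2000-01-13 + 15 = 2000-01-28 to 2000-01-13 + 49 = 2000-03-02; done 2000-01-29, which is between those dates.
(2) permitted from 2000-01-29 + 20 days = 2000-02-18 onward; 2000-02-20 is on or after that date.
(3) the permitted window runs from 2000-02-20 + 12 = 2000-03-03 to 2000-02-20 + 57 = 2000-04-17; 2000-04-15 falls inside that range.
(4) the permitted window runs from 2000-02-20 + 6 = 2000-02-26 to 2000-02-20 + 59 = 2000-04-19; done 2000-04-16, which is between those dates.
(5) due by 2000-01-29 + 100 days = 2000-05-08; done 2000-05-07 — timely.
(6) due by 2000-05-25 + 17 days = 2000-06-11; completed 2000-06-10, before the deadline.

Yes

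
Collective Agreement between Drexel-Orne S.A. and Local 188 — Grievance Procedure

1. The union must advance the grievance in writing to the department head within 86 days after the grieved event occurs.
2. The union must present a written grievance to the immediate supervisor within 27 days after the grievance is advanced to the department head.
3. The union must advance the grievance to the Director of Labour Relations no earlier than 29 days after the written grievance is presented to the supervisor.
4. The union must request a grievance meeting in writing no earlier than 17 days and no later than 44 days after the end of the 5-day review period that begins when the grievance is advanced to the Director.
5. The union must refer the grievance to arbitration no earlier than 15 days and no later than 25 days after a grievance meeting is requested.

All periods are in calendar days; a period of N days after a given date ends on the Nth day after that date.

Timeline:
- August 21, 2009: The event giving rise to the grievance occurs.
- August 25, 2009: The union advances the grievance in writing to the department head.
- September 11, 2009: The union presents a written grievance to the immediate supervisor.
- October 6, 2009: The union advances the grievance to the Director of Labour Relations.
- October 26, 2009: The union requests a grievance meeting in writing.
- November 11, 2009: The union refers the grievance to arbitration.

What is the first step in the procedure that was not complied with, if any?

(1) due by August 21, 2009 + 86 days = November 15, 2009; done August 25, 2009 — timely.
(2) due by August 25, 2009 + 27 days = September 21, 2009; done September 11, 2009 — timely.
(3) permitted from September 11, 2009 + 29 days = October 10, 2009 onward; done October 6, 2009 — 4 days too early.
The procedure was therefore not followed at step 3.

Step 3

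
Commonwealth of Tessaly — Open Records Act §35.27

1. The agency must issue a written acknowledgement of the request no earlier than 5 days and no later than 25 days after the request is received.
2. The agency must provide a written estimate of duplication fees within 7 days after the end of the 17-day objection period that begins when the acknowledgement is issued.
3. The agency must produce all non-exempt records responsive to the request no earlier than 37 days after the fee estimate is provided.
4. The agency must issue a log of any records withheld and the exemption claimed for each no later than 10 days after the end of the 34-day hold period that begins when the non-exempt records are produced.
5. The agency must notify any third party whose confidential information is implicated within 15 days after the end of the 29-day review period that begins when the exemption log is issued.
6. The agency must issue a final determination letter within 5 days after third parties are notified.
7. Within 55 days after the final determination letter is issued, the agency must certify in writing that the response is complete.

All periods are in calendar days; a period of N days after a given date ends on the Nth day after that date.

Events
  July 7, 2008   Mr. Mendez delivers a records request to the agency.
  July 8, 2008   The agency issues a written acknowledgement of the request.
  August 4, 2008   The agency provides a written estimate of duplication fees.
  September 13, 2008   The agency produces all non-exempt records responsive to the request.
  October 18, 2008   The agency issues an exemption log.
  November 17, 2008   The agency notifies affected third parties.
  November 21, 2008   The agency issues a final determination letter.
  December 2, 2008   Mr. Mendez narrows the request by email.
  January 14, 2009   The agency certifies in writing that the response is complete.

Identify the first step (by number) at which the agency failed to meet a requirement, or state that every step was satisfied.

Step 1

(1) the permitted window runs from July 7, 2008 + 5 = July 12, 2008 to July 7, 2008 + 25 = August 1, 2008; July 8, 2008 is 4 days too early.
Later steps need not be reached.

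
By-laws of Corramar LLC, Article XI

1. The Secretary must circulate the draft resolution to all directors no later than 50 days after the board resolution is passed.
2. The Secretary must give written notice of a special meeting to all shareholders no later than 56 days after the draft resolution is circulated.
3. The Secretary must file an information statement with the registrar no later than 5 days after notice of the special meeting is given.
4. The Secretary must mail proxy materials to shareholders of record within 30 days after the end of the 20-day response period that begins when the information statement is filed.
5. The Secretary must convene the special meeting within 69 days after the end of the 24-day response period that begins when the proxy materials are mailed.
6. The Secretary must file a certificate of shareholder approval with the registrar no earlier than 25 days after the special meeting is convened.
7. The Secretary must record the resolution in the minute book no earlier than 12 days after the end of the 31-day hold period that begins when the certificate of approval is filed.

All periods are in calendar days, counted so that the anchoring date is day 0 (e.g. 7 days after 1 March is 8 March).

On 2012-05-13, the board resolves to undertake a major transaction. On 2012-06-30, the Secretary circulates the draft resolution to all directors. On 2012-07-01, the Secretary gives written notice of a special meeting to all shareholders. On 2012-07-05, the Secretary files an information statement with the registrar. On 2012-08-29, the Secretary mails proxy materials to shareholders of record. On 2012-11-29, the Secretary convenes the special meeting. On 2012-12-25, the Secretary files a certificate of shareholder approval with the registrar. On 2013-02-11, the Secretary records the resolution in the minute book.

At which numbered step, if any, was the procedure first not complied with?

Step 4

Step 1: 50 days after 2012-05-13 (when the board resolution is passed) is 2012-07-02; 2012-06-30 is within that limit.
Step 2: 56 days after 2012-06-30 (when the draft resolution is circulated) is 2012-08-25; 2012-07-01 is within that limit.
Step 3: 5 days after 2012-07-01 (when notice of the special meeting is given) is 2012-07-06; completed 2012-07-05, before the deadline.
Step 4: 30 days after 2012-07-25 (end of the 20-day response period, which began when the information statement is filed on 2012-07-05) is 2012-08-24; 2012-08-29 misses that deadline by 5 days.
No need to go further; step 4 was not satisfied.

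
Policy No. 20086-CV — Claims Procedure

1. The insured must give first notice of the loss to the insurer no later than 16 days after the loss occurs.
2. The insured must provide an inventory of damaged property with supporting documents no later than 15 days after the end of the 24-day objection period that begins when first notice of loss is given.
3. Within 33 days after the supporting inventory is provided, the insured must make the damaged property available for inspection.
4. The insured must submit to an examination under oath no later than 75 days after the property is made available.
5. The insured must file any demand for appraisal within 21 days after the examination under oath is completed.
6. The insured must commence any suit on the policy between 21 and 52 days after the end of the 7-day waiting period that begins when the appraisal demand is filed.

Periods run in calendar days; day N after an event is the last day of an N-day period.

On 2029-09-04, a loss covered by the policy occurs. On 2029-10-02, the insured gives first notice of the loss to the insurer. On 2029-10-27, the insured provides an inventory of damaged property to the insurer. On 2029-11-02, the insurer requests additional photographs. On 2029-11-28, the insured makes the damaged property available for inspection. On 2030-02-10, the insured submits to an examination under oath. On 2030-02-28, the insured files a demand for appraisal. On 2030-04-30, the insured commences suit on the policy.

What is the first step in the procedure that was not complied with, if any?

Step 1

Step 1 — counting 16 days from 2029-09-04 (when the loss occurs) gives a deadline of 2029-09-20; done 2029-10-02 — 12 days late.
The analysis stops there.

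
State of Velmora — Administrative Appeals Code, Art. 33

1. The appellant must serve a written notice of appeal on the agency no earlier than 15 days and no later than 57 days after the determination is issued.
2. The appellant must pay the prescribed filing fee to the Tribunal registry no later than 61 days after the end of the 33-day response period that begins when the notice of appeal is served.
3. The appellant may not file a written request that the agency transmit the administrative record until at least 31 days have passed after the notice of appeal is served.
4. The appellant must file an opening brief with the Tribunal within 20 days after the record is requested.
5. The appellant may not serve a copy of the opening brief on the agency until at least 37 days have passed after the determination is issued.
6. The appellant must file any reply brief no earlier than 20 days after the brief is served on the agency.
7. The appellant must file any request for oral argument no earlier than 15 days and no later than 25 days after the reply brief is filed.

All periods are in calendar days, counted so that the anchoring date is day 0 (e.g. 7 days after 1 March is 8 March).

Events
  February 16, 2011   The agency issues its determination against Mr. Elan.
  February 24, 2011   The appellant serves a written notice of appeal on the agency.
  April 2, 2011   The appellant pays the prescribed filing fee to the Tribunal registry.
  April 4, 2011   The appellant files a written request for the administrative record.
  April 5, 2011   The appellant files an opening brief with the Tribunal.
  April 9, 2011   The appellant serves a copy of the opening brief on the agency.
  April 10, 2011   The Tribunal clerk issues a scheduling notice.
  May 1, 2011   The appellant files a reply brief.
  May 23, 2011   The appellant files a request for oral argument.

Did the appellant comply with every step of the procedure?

No

Step 1: the window is 15–57 days after February 16, 2011 (when the determination is issued), so March 3, 2011 through April 14, 2011; February 24, 2011 is 7 days too early.
Later steps need not be reached.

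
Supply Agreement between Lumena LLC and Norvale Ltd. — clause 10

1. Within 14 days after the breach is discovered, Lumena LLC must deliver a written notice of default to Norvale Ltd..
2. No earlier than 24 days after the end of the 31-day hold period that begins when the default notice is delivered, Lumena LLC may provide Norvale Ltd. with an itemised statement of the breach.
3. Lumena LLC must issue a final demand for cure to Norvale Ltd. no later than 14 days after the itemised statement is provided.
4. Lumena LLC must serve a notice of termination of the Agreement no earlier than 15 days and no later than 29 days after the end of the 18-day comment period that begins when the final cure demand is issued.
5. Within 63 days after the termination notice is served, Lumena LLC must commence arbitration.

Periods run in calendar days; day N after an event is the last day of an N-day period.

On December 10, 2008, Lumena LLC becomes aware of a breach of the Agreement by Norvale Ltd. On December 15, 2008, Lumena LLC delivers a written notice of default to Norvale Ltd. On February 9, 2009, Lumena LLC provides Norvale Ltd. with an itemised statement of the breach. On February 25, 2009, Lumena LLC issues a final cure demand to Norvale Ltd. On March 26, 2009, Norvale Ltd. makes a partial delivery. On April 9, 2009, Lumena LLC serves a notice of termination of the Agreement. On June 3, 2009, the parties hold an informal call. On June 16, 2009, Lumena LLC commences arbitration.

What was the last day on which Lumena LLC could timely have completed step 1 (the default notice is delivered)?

Step 1 runs from December 10, 2008, when the breach is discovered. 14 days after December 10, 2008 is December 24, 2008.

December 24, 2008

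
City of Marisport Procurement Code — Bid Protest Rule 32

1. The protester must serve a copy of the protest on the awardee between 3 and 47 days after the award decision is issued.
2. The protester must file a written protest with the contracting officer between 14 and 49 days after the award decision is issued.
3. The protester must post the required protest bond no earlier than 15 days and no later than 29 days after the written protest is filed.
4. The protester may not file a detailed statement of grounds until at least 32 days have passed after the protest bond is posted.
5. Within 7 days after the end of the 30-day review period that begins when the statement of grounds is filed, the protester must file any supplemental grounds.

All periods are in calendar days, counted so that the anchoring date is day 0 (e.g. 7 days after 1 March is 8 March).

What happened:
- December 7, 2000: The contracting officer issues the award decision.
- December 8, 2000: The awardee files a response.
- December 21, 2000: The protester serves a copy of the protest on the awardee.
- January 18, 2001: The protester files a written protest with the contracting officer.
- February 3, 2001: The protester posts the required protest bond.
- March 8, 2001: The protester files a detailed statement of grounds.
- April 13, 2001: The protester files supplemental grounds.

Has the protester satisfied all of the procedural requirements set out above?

Step 1: the window is 3–47 days after December 7, 2000 (when the award decision is issued), so December 10, 2000 through January 23, 2001; done December 21, 2000, which is between those dates.
Step 2: the window is 14–49 days after December 7, 2000 (when the award decision is issued), so December 21, 2000 through January 25, 2001; January 18, 2001 falls inside that range.
Step 3: the window is 15–29 days after January 18, 2001 (when the written protest is filed), so February 2, 2001 through February 16, 2001; done February 3, 2001, which is between those dates.
Step 4: the earliest permitted date is 32 days after February 3, 2001 (when the protest bond is posted), i.e. March 7, 2001; March 8, 2001 is on or after that date.
Step 5: 7 days after April 7, 2001 (end of the 30-day review period, which began when the statement of grounds is filed on March 8, 2001) is April 14, 2001; done April 13, 2001 — timely.

Yes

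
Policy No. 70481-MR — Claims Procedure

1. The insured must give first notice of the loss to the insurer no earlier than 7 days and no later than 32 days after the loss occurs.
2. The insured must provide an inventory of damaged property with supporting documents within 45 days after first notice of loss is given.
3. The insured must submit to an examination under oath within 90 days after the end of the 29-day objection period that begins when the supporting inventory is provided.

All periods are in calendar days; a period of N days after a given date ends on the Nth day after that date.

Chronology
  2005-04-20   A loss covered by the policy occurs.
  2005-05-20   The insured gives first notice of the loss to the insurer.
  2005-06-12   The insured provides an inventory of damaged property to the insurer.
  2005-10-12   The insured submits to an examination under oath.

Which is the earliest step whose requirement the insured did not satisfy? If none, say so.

Step 3

(1) the permitted window runs from 2005-04-20 + 7 = 2005-04-27 to 2005-04-20 + 32 = 2005-05-22; 2005-05-20 falls inside that range.
(2) due by 2005-05-20 + 45 days = 2005-07-04; done 2005-06-12 — timely.
(3) due by 2005-07-11 + 90 days = 2005-10-09; 2005-10-12 misses that deadline by 3 days.
The analysis stops there.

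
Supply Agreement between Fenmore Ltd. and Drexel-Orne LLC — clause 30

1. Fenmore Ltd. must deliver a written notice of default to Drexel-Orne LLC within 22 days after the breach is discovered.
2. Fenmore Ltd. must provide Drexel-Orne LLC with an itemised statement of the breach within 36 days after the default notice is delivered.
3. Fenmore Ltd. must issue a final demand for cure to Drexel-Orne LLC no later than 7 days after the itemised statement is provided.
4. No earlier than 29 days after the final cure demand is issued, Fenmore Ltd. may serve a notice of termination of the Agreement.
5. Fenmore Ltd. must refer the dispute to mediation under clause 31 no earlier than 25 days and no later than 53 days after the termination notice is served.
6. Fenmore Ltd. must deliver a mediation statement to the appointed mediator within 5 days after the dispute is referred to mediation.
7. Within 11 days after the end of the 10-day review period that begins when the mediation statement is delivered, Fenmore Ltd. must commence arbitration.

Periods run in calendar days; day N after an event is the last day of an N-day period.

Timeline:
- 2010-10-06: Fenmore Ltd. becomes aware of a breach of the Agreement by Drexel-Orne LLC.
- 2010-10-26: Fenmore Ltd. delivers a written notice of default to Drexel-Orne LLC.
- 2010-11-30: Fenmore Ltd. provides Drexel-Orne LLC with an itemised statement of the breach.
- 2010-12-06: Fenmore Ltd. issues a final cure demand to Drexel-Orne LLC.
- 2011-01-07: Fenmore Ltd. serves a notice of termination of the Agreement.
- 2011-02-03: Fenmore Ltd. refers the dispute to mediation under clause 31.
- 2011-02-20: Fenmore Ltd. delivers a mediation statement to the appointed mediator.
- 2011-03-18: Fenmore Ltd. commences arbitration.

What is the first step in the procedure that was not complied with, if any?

Step 1 — counting 22 days from 2010-10-06 (when the breach is discovered) gives a deadline of 2010-10-28; done 2010-10-26 — timely.
Step 2 — counting 36 days from 2010-10-26 (when the default notice is delivered) gives a deadline of 2010-12-01; 2010-11-30 is within that limit.
Step 3 — counting 7 days from 2010-11-30 (when the itemised statement is provided) gives a deadline of 2010-12-07; completed 2010-12-06, before the deadline.
Step 4 — must wait 29 days from 2010-12-06 (when the final cure demand is issued), so not before 2011-01-04; done 2011-01-07, after the minimum wait.
Step 5 — 25 and 53 days from 2011-01-07 (when the termination notice is served) are 2011-02-01 and 2011-03-01 respectively; done 2011-02-03, which is between those dates.
Step 6 — counting 5 days from 2011-02-03 (when the dispute is referred to mediation) gives a deadline of 2011-02-08; not done until 2011-02-20, 12 days after the deadline.

Step 6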